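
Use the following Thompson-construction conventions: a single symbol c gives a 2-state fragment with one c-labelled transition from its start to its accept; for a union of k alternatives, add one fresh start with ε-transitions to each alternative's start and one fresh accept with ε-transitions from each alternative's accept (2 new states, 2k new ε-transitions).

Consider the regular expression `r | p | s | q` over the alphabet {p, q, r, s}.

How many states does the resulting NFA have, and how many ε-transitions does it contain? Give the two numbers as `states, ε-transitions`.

10, 8

Recursing over subexpressions:
Each of the 4 symbol leaves contributes 2 states and 0 ε-transitions.
  r | p | s | q : 10 states, 8 ε-transitions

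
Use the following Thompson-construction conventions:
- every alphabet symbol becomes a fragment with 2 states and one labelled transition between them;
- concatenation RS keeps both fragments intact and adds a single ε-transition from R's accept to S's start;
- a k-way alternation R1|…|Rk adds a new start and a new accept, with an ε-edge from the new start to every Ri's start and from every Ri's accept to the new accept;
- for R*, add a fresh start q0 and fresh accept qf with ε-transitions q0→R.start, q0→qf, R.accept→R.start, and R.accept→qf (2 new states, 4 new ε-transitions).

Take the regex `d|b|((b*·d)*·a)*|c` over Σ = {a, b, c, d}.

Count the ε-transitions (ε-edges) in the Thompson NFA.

22

Bottom-up over the parse tree:
Each of the 6 symbol leaves contributes 0 ε-transitions.
  b* = 4 ε-transitions
  b*·d = 5 ε-transitions
  (b*·d)* = 9 ε-transitions
  (b*·d)*·a = 10 ε-transitions
  ((b*·d)*·a)* = 14 ε-transitions
  d|b|((b*·d)*·a)*|c = 22 ε-transitions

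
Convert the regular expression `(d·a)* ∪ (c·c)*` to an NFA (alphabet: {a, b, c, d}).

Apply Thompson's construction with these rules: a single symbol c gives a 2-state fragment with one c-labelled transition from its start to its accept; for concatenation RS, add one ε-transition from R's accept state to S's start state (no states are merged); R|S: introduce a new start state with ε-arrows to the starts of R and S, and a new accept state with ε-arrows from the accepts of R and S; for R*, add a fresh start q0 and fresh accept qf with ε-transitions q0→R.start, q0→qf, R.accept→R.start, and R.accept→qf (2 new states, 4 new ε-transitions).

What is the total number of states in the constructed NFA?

Recursing over subexpressions:
Each of the 4 symbol leaves contributes a 2-state fragment.
  d·a → 4 states
  (d·a)* → 6 states
  c·c → 4 states
  (c·c)* → 6 states
  (d·a)* ∪ (c·c)* → 14 states

14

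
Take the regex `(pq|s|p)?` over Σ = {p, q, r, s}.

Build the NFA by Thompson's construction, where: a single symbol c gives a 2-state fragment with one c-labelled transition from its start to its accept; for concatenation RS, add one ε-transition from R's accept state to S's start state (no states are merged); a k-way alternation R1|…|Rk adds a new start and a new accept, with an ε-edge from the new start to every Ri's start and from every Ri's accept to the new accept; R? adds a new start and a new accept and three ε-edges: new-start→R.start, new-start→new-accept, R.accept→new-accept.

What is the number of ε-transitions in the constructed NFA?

10

Bottom-up over the parse tree:
Each of the 4 symbol leaves contributes 0 ε-transitions.
  pq : 1 ε-transition
  pq|s|p : 7 ε-transitions
  (pq|s|p)? : 10 ε-transitions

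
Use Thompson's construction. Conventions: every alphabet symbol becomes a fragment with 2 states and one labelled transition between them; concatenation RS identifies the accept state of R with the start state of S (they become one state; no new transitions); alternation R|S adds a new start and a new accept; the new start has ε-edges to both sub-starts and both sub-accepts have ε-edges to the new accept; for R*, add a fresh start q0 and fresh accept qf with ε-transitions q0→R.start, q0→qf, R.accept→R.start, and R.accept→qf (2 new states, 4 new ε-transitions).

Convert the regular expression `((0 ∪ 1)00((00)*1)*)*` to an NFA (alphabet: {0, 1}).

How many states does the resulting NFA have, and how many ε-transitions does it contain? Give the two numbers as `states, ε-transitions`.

17, 16

Bottom-up over the parse tree:
Each of the 7 symbol leaves contributes 2 states and 0 ε-transitions.
  0 ∪ 1 — 6 states, 4 ε-transitions
  00 — 3 states, 0 ε-transitions
  (00)* — 5 states, 4 ε-transitions
  (00)*1 — 6 states, 4 ε-transitions
  ((00)*1)* — 8 states, 8 ε-transitions
  (0 ∪ 1)00((00)*1)* — 15 states, 12 ε-transitions
  ((0 ∪ 1)00((00)*1)*)* — 17 states, 16 ε-transitions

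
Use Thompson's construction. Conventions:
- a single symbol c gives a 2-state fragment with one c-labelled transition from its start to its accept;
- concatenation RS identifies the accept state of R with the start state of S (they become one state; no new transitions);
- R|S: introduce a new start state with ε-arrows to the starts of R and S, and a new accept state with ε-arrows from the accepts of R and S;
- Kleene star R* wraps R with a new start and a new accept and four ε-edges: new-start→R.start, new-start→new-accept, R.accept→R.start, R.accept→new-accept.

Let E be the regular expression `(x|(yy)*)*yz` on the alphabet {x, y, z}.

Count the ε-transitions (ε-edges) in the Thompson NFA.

12

Per subexpression:
Each of the 5 symbol leaves contributes 0 ε-transitions.
  yy : 0 ε-transitions
  (yy)* : 4 ε-transitions
  x|(yy)* : 8 ε-transitions
  (x|(yy)*)* : 12 ε-transitions
  (x|(yy)*)*yz : 12 ε-transitions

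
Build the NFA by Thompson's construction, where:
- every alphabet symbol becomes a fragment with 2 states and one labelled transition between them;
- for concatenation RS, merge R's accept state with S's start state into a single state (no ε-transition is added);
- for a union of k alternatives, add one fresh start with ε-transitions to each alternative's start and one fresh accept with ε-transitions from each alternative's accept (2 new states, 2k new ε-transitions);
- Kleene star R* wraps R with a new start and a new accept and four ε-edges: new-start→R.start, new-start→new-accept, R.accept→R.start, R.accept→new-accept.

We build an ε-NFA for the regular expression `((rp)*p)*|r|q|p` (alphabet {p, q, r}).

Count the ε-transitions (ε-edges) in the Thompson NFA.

Building bottom-up:
Each of the 6 symbol leaves contributes 0 ε-transitions.
  rp — 0 ε-transitions
  (rp)* — 4 ε-transitions
  (rp)*p — 4 ε-transitions
  ((rp)*p)* — 8 ε-transitions
  ((rp)*p)*|r|q|p — 16 ε-transitions

16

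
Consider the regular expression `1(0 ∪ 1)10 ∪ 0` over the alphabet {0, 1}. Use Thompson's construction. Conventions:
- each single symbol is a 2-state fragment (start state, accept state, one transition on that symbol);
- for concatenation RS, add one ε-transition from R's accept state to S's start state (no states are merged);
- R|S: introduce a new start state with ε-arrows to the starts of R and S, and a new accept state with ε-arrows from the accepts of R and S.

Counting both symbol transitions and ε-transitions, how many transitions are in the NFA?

Per subexpression:
Each of the 6 symbol leaves contributes 1 transition (1 symbol, 0 ε).
  0 ∪ 1 → 6 transitions (2 symbol, 4 ε)
  1(0 ∪ 1)10 → 12 transitions (5 symbol, 7 ε)
  1(0 ∪ 1)10 ∪ 0 → 17 transitions (6 symbol, 11 ε)

17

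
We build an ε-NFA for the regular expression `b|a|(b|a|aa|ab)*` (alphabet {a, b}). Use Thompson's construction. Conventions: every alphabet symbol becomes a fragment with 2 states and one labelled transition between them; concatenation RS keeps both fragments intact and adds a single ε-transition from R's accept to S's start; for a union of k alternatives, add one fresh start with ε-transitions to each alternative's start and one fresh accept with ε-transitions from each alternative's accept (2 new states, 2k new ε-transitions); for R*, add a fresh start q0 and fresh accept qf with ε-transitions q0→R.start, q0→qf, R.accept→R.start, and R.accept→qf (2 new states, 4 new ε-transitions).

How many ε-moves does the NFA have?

20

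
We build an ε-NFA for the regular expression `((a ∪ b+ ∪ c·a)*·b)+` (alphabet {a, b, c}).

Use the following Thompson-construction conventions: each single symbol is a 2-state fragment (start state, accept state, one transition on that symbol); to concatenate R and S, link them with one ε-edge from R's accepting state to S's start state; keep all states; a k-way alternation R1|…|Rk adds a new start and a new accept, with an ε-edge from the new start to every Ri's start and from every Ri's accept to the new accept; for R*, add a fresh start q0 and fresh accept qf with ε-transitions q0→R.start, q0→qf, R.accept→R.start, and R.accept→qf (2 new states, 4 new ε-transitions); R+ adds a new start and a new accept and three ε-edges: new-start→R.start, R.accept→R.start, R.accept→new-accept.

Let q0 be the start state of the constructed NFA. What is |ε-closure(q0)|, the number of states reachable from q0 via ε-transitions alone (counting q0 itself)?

9

Compute the ε-closure size of each fragment's start state recursively; a symbol fragment's start has no outgoing ε-edge, so its closure is just itself (size 1).
  b+ — new start ε-reaches only the body's start; the new accept needs a symbol first: |closure| = 1 + 1 = 2
  c·a — same as the first factor's closure: |closure| = 1
  a ∪ b+ ∪ c·a — new start ε-reaches every alternative's start; none of them accept ε, so the new accept is not reached: |closure| = 1 + 1 + 2 + 1 = 5
  (a ∪ b+ ∪ c·a)* — the star's fresh start ε-reaches both the body's start and the fresh accept: |closure| = 2 + 5 = 7
  (a ∪ b+ ∪ c·a)*·b — |closure| = 7 + 1 = 8 (closure spills across the concat boundary because the left factor accepts ε)
  ((a ∪ b+ ∪ c·a)*·b)+ — new start ε-reaches only the body's start; the new accept needs a symbol first: |closure| = 1 + 8 = 9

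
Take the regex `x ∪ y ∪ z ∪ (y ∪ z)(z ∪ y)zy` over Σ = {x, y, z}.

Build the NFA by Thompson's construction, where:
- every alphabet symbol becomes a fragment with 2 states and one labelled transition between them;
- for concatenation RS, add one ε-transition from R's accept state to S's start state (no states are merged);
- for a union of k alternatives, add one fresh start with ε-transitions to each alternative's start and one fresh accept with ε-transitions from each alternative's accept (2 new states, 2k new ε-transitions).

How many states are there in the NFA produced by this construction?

Per subexpression:
Each of the 9 symbol leaves contributes a 2-state fragment.
  y ∪ z — 6 states
  z ∪ y — 6 states
  (y ∪ z)(z ∪ y)zy — 16 states
  x ∪ y ∪ z ∪ (y ∪ z)(z ∪ y)zy — 24 states

24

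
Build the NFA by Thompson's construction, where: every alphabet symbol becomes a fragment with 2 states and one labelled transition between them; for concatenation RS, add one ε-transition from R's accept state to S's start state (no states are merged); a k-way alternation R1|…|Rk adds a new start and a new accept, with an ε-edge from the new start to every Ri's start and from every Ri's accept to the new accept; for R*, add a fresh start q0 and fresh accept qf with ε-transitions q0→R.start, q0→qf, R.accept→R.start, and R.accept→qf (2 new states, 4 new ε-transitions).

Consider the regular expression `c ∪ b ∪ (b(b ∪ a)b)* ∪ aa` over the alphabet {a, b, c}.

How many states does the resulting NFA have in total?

By structural recursion:
Each of the 8 symbol leaves contributes a 2-state fragment.
  b ∪ a — 6 states
  b(b ∪ a)b — 10 states
  (b(b ∪ a)b)* — 12 states
  aa — 4 states
  c ∪ b ∪ (b(b ∪ a)b)* ∪ aa — 22 states

22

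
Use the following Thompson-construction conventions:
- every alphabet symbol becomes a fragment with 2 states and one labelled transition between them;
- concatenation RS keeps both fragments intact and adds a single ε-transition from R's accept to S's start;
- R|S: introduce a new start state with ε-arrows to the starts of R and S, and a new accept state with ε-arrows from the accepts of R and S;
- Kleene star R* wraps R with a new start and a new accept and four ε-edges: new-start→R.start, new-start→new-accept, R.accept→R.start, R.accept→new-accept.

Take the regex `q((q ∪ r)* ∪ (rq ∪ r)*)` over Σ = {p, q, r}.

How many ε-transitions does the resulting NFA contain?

Per subexpression:
Each of the 6 symbol leaves contributes 0 ε-transitions.
  q ∪ r : 4 ε-transitions
  (q ∪ r)* : 8 ε-transitions
  rq : 1 ε-transition
  rq ∪ r : 5 ε-transitions
  (rq ∪ r)* : 9 ε-transitions
  (q ∪ r)* ∪ (rq ∪ r)* : 21 ε-transitions
  q((q ∪ r)* ∪ (rq ∪ r)*) : 22 ε-transitions

22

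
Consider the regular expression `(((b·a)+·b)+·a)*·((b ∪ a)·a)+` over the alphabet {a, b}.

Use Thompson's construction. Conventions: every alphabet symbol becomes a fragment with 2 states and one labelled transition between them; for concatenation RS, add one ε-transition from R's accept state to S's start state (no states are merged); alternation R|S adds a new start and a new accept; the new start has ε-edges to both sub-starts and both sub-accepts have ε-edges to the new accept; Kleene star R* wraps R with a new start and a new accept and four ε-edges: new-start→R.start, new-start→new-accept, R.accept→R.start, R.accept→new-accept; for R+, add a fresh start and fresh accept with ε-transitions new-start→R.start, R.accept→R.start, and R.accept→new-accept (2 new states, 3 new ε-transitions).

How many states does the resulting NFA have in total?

By structural recursion:
Each of the 7 symbol leaves contributes a 2-state fragment.
  b·a = 4 states
  (b·a)+ = 6 states
  (b·a)+·b = 8 states
  ((b·a)+·b)+ = 10 states
  ((b·a)+·b)+·a = 12 states
  (((b·a)+·b)+·a)* = 14 states
  b ∪ a = 6 states
  (b ∪ a)·a = 8 states
  ((b ∪ a)·a)+ = 10 states
  (((b·a)+·b)+·a)*·((b ∪ a)·a)+ = 24 states

24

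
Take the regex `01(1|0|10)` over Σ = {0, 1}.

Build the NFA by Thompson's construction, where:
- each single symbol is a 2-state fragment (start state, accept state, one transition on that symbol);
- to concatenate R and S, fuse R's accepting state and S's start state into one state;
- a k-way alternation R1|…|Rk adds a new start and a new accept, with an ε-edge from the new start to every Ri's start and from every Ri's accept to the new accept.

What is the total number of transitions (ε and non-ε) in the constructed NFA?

Per subexpression:
Each of the 6 symbol leaves contributes 1 transition (1 symbol, 0 ε).
  10 : 2 transitions (2 symbol, 0 ε)
  1|0|10 : 10 transitions (4 symbol, 6 ε)
  01(1|0|10) : 12 transitions (6 symbol, 6 ε)

12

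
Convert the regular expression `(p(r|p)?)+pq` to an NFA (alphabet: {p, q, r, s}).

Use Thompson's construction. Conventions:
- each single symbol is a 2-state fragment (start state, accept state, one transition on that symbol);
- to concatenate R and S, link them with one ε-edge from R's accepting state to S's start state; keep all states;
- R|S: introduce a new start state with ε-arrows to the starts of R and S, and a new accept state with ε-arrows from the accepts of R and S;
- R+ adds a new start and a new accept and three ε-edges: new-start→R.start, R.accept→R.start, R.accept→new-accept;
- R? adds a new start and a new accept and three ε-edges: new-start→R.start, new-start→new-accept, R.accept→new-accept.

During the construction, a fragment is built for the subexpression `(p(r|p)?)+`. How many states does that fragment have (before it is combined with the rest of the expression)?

12

Fragment for `(p(r|p)?)+`:
Each of the 3 symbol leaves contributes a 2-state fragment.
  r|p : 6 states
  (r|p)? : 8 states
  p(r|p)? : 10 states
  (p(r|p)?)+ : 12 states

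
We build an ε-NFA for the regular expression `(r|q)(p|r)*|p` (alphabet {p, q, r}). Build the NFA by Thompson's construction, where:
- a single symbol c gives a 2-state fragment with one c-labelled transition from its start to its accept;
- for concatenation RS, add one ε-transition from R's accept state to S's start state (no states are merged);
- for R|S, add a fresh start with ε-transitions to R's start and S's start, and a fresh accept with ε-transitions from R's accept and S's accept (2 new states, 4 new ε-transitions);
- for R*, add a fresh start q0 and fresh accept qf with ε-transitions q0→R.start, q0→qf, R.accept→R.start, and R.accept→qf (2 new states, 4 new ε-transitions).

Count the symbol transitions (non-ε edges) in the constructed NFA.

5

By structural recursion:
Each of the 5 symbol leaves contributes exactly 1 symbol transition.
  r|q — 2 symbol transitions
  p|r — 2 symbol transitions
  (p|r)* — 2 symbol transitions
  (r|q)(p|r)* — 4 symbol transitions
  (r|q)(p|r)*|p — 5 symbol transitions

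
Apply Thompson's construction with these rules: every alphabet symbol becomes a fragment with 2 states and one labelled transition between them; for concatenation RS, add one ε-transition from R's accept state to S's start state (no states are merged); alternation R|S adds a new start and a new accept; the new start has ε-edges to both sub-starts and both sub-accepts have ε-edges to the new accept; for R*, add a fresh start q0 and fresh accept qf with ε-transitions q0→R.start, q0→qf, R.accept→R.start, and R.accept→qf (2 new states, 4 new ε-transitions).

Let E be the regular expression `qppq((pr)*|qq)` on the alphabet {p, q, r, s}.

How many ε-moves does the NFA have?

14

Building bottom-up:
Each of the 8 symbol leaves contributes 0 ε-transitions.
  pr → 1 ε-transition
  (pr)* → 5 ε-transitions
  qq → 1 ε-transition
  (pr)*|qq → 10 ε-transitions
  qppq((pr)*|qq) → 14 ε-transitions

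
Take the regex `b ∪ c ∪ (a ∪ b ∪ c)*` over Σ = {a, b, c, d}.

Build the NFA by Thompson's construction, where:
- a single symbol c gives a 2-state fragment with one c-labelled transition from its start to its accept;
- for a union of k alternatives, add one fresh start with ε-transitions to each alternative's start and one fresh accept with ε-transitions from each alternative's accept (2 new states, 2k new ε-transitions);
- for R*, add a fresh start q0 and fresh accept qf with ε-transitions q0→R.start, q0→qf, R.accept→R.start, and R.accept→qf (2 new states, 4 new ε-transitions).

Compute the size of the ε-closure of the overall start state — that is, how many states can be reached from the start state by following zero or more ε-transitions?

10

Let C(F) = |ε-closure(F.start)| within fragment F, and note whether F accepts ε. Symbol fragments have C = 1 and do not accept ε. Then:
  a ∪ b ∪ c : |closure| = 1 + 1 + 1 + 1 = 4 (the new accept is not ε-reachable since no branch accepts ε)
  (a ∪ b ∪ c)* : new start has ε-edges to the inner start and to the new accept, so |closure| = 2 + 4 = 6
  b ∪ c ∪ (a ∪ b ∪ c)* : |closure| = 1 (new start) + (1 + 1 + 6) + 1 (new accept, since some branch ε-reaches its own accept) = 10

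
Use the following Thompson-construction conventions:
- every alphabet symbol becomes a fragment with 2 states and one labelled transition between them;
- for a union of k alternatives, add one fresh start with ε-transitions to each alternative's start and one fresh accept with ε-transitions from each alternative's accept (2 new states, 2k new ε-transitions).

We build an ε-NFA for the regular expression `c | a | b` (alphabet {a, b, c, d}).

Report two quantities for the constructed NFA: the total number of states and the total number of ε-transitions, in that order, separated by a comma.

8, 6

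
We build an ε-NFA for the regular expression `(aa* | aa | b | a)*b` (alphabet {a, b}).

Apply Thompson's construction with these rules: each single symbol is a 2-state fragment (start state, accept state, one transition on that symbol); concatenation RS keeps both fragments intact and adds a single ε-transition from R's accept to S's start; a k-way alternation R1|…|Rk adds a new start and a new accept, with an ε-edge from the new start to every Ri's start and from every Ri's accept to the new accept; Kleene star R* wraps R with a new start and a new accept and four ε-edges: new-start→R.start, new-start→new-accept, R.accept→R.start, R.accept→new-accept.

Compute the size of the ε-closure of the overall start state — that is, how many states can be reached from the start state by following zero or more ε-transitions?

8

Compute the ε-closure size of each fragment's start state recursively; a symbol fragment's start has no outgoing ε-edge, so its closure is just itself (size 1).
  a* → the star's fresh start ε-reaches both the body's start and the fresh accept: |closure| = 2 + 1 = 3
  aa* → same as the first factor's closure: |closure| = 1
  aa → |closure| equals the left operand's closure size = 1 (its accept is not ε-reachable, so the closure stops there)
  aa* | aa | b | a → |closure| = 1 + 1 + 1 + 1 + 1 = 5 (the new accept is not ε-reachable since no branch accepts ε)
  (aa* | aa | b | a)* → the star's fresh start ε-reaches both the body's start and the fresh accept: |closure| = 2 + 5 = 7
  (aa* | aa | b | a)*b → |closure| = 7 + 1 = 8 (closure spills across the concat boundary because the left factor accepts ε)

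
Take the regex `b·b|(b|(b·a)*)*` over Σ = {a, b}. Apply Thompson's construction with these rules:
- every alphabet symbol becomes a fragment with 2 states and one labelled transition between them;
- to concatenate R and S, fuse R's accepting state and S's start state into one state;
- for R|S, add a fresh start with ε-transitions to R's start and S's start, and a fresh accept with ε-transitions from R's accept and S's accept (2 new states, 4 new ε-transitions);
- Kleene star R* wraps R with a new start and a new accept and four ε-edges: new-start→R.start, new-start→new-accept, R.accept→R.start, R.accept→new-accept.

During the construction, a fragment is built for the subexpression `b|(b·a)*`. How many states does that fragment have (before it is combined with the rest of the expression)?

Fragment for `b|(b·a)*`:
Each of the 3 symbol leaves contributes a 2-state fragment.
  b·a : 3 states
  (b·a)* : 5 states
  b|(b·a)* : 9 states

9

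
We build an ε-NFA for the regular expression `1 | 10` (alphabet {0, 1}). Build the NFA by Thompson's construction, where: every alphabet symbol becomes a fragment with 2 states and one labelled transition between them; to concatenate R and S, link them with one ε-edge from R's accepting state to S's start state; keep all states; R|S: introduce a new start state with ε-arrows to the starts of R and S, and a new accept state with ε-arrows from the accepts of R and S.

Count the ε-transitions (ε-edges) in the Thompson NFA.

Building bottom-up:
Each of the 3 symbol leaves contributes 0 ε-transitions.
  10 — 1 ε-transition
  1 | 10 — 5 ε-transitions

5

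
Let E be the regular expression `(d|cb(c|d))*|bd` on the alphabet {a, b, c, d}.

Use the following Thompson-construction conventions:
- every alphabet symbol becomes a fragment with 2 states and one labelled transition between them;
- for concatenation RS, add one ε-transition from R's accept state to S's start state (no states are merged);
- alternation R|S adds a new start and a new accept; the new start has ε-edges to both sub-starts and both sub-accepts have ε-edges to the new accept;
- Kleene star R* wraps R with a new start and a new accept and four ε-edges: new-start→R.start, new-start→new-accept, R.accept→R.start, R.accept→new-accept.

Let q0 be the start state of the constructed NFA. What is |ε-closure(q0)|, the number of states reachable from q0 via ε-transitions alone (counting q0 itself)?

8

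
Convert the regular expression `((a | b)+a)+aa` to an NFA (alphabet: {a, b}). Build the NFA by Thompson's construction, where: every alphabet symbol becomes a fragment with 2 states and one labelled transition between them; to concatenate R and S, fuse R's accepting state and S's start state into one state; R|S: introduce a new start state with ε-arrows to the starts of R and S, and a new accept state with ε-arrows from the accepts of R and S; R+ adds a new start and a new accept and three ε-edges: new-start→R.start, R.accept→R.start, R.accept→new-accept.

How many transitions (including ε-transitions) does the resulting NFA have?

By structural recursion:
Each of the 5 symbol leaves contributes 1 transition (1 symbol, 0 ε).
  a | b = 6 transitions (2 symbol, 4 ε)
  (a | b)+ = 9 transitions (2 symbol, 7 ε)
  (a | b)+a = 10 transitions (3 symbol, 7 ε)
  ((a | b)+a)+ = 13 transitions (3 symbol, 10 ε)
  ((a | b)+a)+aa = 15 transitions (5 symbol, 10 ε)

15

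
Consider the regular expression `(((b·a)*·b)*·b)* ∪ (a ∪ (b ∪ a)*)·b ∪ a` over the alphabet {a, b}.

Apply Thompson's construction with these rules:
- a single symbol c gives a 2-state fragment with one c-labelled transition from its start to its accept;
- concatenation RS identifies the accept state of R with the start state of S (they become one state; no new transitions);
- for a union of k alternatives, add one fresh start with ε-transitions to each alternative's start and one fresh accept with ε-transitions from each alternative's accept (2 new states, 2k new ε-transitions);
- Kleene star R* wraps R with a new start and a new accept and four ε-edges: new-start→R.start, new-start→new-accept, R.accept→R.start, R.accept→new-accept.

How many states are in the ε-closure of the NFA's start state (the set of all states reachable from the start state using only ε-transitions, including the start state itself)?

Let C(F) = |ε-closure(F.start)| within fragment F, and note whether F accepts ε. Symbol fragments have C = 1 and do not accept ε. Then:
  b·a → same as the first factor's closure: C = 1
  (b·a)* → the star's fresh start ε-reaches both the body's start and the fresh accept: C = 2 + 1 = 3
  (b·a)*·b → the left operand accepts ε, so the closure extends into the next operand (the shared merged state is already counted); C = 3 + (1−1) = 3
  ((b·a)*·b)* → new start has ε-edges to the inner start and to the new accept, so C = 2 + 3 = 5
  ((b·a)*·b)*·b → the left operand accepts ε, so the closure extends into the next operand (the shared merged state is already counted); C = 5 + (1−1) = 5
  (((b·a)*·b)*·b)* → the star's fresh start ε-reaches both the body's start and the fresh accept: C = 2 + 5 = 7
  b ∪ a → new start ε-reaches every alternative's start; none of them accept ε, so the new accept is not reached: C = 1 + 1 + 1 = 3
  (b ∪ a)* → the star's fresh start ε-reaches both the body's start and the fresh accept: C = 2 + 3 = 5
  a ∪ (b ∪ a)* → new start ε-reaches every alternative's start; at least one alternative accepts ε, so the union's new accept is reached too: C = 1 + 1 + 5 + 1 = 8
  (a ∪ (b ∪ a)*)·b → the left operand accepts ε, so the closure extends into the next operand (the shared merged state is already counted); C = 8 + (1−1) = 8
  (((b·a)*·b)*·b)* ∪ (a ∪ (b ∪ a)*)·b ∪ a → new start ε-reaches every alternative's start; at least one alternative accepts ε, so the union's new accept is reached too: C = 1 + 7 + 8 + 1 + 1 = 18

18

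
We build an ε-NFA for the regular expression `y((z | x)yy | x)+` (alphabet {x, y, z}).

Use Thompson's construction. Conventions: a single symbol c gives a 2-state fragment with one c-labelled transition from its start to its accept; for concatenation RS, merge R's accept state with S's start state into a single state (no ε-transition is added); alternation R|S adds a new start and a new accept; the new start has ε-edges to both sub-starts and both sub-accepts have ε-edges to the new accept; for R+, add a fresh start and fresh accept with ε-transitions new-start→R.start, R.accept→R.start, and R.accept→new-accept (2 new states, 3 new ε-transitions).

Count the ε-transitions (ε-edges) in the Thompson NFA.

11

Recursing over subexpressions:
Each of the 6 symbol leaves contributes 0 ε-transitions.
  z | x → 4 ε-transitions
  (z | x)yy → 4 ε-transitions
  (z | x)yy | x → 8 ε-transitions
  ((z | x)yy | x)+ → 11 ε-transitions
  y((z | x)yy | x)+ → 11 ε-transitions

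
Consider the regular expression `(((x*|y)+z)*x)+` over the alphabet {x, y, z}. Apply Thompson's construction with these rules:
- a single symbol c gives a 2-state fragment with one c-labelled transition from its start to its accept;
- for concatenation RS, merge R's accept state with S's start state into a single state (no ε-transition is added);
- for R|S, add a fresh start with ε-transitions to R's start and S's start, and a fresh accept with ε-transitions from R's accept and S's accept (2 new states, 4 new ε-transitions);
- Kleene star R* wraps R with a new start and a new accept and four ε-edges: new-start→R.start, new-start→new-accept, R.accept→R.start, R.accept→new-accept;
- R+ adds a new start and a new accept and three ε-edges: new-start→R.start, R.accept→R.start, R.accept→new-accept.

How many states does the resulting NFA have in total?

Per subexpression:
Each of the 4 symbol leaves contributes a 2-state fragment.
  x* : 4 states
  x*|y : 8 states
  (x*|y)+ : 10 states
  (x*|y)+z : 11 states
  ((x*|y)+z)* : 13 states
  ((x*|y)+z)*x : 14 states
  (((x*|y)+z)*x)+ : 16 states

16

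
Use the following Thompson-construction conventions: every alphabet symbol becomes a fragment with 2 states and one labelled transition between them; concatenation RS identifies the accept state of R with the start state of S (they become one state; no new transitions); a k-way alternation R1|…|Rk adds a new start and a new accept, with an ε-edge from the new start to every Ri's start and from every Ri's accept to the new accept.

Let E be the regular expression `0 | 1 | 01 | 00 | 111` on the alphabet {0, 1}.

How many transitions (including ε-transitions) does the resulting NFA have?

19

Per subexpression:
Each of the 9 symbol leaves contributes 1 transition (1 symbol, 0 ε).
  01 : 2 transitions (2 symbol, 0 ε)
  00 : 2 transitions (2 symbol, 0 ε)
  111 : 3 transitions (3 symbol, 0 ε)
  0 | 1 | 01 | 00 | 111 : 19 transitions (9 symbol, 10 ε)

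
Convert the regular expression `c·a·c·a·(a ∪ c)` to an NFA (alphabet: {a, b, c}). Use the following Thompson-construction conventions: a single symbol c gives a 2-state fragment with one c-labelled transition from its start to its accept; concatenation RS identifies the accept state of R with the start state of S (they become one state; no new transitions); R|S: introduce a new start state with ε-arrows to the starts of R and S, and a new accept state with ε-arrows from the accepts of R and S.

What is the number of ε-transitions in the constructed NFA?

4

Bottom-up over the parse tree:
Each of the 6 symbol leaves contributes 0 ε-transitions.
  a ∪ c — 4 ε-transitions
  c·a·c·a·(a ∪ c) — 4 ε-transitions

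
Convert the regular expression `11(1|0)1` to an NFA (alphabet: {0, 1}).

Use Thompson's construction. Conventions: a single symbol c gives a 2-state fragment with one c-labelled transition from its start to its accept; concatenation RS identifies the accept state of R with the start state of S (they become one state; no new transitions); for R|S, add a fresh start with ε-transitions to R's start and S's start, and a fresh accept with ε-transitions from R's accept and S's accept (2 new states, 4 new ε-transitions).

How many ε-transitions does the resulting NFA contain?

4

Recursing over subexpressions:
Each of the 5 symbol leaves contributes 0 ε-transitions.
  1|0 = 4 ε-transitions
  11(1|0)1 = 4 ε-transitions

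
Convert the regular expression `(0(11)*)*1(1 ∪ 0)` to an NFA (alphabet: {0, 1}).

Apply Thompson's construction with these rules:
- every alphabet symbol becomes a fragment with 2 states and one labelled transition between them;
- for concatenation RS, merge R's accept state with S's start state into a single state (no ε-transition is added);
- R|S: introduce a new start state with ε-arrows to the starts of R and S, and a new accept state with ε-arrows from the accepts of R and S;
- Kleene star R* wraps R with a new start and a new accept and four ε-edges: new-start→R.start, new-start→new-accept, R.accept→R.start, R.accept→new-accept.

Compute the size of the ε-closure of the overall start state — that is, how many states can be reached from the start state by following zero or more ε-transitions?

3

Work bottom-up. For each fragment F, track |ε-closure(F.start)| and whether F's accept lies in that closure (i.e. whether F accepts ε). A single-symbol fragment has closure size 1 and does not accept ε.
  11 → same as the first factor's closure: |closure| = 1
  (11)* → |closure| = 1 (new start) + 1 (body) + 1 (new accept) = 3
  0(11)* → |closure| equals the left operand's closure size = 1 (its accept is not ε-reachable, so the closure stops there)
  (0(11)*)* → new start has ε-edges to the inner start and to the new accept, so |closure| = 2 + 1 = 3
  1 ∪ 0 → new start ε-reaches every alternative's start; none of them accept ε, so the new accept is not reached: |closure| = 1 + 1 + 1 = 3
  (0(11)*)*1(1 ∪ 0) → the left operand accepts ε, so the closure extends into the next operand (the shared merged state is already counted); |closure| = 3 + (1−1) = 3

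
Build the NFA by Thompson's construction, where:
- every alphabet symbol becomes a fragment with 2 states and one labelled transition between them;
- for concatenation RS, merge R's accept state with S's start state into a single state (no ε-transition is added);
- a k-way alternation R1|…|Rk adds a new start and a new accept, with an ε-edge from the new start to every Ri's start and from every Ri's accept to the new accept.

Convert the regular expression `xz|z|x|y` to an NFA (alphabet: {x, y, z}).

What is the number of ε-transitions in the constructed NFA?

8

Per subexpression:
Each of the 5 symbol leaves contributes 0 ε-transitions.
  xz → 0 ε-transitions
  xz|z|x|y → 8 ε-transitions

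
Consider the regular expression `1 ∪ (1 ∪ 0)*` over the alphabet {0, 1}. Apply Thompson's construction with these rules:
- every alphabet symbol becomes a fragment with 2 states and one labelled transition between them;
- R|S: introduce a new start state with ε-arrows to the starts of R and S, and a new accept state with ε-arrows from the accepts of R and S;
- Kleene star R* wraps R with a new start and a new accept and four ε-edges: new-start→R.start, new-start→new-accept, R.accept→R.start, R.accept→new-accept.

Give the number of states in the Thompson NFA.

Building bottom-up:
Each of the 3 symbol leaves contributes a 2-state fragment.
  1 ∪ 0 = 6 states
  (1 ∪ 0)* = 8 states
  1 ∪ (1 ∪ 0)* = 12 states

12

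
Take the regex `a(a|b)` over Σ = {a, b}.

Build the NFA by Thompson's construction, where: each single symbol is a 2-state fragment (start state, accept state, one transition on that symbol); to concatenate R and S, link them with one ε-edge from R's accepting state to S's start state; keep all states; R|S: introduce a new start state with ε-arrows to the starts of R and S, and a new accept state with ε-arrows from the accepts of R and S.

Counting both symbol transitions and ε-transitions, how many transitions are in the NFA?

Bottom-up over the parse tree:
Each of the 3 symbol leaves contributes 1 transition (1 symbol, 0 ε).
  a|b — 6 transitions (2 symbol, 4 ε)
  a(a|b) — 8 transitions (3 symbol, 5 ε)

8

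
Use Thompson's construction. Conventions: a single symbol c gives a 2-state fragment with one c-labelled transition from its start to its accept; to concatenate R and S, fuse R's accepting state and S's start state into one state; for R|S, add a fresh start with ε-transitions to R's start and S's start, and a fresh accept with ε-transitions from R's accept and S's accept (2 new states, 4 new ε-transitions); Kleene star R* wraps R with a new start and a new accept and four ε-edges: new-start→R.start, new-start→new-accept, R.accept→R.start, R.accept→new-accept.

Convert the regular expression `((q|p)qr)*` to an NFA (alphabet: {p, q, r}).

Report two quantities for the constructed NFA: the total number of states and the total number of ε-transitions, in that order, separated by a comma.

Recursing over subexpressions:
Each of the 4 symbol leaves contributes 2 states and 0 ε-transitions.
  q|p = 6 states, 4 ε-transitions
  (q|p)qr = 8 states, 4 ε-transitions
  ((q|p)qr)* = 10 states, 8 ε-transitions

10, 8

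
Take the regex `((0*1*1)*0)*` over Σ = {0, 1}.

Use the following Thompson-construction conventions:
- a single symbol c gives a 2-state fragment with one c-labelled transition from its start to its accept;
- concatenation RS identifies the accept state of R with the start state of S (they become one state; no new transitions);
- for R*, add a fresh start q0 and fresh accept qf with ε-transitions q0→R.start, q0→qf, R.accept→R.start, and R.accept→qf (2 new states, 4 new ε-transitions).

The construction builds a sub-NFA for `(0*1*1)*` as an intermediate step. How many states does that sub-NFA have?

10

Fragment for `(0*1*1)*`:
Each of the 3 symbol leaves contributes a 2-state fragment.
  0* : 4 states
  1* : 4 states
  0*1*1 : 8 states
  (0*1*1)* : 10 states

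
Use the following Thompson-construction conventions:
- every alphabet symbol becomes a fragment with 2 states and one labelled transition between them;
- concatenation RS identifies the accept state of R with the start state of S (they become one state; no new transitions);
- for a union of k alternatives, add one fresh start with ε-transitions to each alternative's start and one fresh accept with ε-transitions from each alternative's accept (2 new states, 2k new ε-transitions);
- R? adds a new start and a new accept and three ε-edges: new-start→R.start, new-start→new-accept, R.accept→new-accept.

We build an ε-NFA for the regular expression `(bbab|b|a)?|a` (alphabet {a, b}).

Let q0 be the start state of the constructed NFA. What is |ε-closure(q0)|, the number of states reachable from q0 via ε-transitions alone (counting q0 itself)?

9

Compute the ε-closure size of each fragment's start state recursively; a symbol fragment's start has no outgoing ε-edge, so its closure is just itself (size 1).
  bbab : |closure| equals the left operand's closure size = 1 (its accept is not ε-reachable, so the closure stops there)
  bbab|b|a : new start ε-reaches every alternative's start; none of them accept ε, so the new accept is not reached: |closure| = 1 + 1 + 1 + 1 = 4
  (bbab|b|a)? : |closure| = 1 (new start) + 4 (body) + 1 (new accept, via ε) = 6
  (bbab|b|a)?|a : |closure| = 1 (new start) + (6 + 1) + 1 (new accept, since some branch ε-reaches its own accept) = 9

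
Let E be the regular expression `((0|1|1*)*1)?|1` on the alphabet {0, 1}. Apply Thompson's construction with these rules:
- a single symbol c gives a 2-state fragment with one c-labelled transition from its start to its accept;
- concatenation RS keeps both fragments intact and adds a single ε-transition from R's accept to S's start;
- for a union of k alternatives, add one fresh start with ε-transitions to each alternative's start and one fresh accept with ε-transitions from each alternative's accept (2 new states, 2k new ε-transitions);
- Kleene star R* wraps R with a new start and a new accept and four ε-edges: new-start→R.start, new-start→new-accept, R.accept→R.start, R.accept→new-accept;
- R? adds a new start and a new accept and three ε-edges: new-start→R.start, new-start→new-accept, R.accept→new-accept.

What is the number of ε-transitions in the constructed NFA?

22

Bottom-up over the parse tree:
Each of the 5 symbol leaves contributes 0 ε-transitions.
  1* — 4 ε-transitions
  0|1|1* — 10 ε-transitions
  (0|1|1*)* — 14 ε-transitions
  (0|1|1*)*1 — 15 ε-transitions
  ((0|1|1*)*1)? — 18 ε-transitions
  ((0|1|1*)*1)?|1 — 22 ε-transitions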